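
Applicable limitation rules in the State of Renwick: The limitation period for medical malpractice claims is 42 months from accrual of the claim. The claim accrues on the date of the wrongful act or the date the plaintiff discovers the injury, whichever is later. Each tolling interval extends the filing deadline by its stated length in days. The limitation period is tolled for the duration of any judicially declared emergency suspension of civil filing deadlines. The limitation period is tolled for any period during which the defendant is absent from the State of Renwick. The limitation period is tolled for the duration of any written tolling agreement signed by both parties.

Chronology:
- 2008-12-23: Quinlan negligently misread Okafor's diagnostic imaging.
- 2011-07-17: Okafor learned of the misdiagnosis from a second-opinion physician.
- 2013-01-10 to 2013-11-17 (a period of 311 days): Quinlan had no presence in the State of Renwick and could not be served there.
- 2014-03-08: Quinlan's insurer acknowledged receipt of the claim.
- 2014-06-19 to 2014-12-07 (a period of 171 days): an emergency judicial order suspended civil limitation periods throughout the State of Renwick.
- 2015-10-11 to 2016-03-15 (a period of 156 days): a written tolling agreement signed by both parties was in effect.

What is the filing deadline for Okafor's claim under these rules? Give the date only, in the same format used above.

The claim accrued on 2011-07-17 — the later of the 2008-12-23 act and the 2011-07-17 discovery.
The untolled deadline — 42 months after 2011-07-17 — is 2015-01-17.
The period was tolled for 311 days by the defendant's absence from the jurisdiction (2013-01-10 to 2013-11-17), pushing the deadline to 2015-11-24.
The emergency suspension of filing deadlines from 2014-06-19 to 2014-12-07 tolled the period for 171 days, extending the deadline to 2016-05-13.
Because the written tolling agreement ran from 2015-10-11 to 2016-03-15, the deadline is extended by 156 days to 2016-10-16.
None of the other events listed affects the running of the period under the stated rules.

2016-10-16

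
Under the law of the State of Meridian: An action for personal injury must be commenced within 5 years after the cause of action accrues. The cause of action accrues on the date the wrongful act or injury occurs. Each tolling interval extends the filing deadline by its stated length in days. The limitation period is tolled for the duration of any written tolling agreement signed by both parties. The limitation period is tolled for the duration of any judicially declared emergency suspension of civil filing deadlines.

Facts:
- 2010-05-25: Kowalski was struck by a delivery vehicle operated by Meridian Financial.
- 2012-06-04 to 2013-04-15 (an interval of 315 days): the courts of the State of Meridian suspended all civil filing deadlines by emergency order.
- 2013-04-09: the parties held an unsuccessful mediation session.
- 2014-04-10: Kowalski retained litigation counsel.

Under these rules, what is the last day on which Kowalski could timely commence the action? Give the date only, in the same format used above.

The limitation period began to run on 2010-05-25.
Adding the 5 years base period to 2010-05-25 gives a deadline of 2015-05-25, before any tolling.
The period was tolled for 315 days by the emergency suspension of filing deadlines (2012-06-04 to 2013-04-15), pushing the deadline to 2016-04-04.
None of the other events listed affects the running of the period under the stated rules.

2016-04-04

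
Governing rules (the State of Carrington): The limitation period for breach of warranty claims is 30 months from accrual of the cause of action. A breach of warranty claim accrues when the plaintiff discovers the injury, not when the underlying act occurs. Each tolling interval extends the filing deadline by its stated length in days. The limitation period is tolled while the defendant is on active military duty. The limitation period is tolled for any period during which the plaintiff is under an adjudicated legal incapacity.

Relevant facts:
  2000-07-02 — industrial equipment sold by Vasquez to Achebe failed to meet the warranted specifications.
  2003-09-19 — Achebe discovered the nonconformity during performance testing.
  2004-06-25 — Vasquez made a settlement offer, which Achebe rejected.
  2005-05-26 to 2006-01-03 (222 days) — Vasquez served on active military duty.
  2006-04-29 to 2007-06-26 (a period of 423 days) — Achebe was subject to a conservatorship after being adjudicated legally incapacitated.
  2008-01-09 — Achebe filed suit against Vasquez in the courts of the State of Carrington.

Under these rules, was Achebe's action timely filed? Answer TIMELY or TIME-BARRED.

Accrual is tied to discovery, so the period began on 2003-09-19 rather than on 2000-07-02 when the act occurred.
Adding the 30 months base period to 2003-09-19 gives a deadline of 2006-03-19, before any tolling.
The period was tolled for 222 days by the defendant's active military service (2005-05-26 to 2006-01-03), pushing the deadline to 2006-10-27.
The period was tolled for 423 days by the plaintiff's legal incapacity (2006-04-29 to 2007-06-26), pushing the deadline to 2007-12-24.
Nothing else in the chronology tolls or restarts the period.
Filing on 2008-01-09 missed the 2007-12-24 deadline — the action is time-barred.

TIME-BARRED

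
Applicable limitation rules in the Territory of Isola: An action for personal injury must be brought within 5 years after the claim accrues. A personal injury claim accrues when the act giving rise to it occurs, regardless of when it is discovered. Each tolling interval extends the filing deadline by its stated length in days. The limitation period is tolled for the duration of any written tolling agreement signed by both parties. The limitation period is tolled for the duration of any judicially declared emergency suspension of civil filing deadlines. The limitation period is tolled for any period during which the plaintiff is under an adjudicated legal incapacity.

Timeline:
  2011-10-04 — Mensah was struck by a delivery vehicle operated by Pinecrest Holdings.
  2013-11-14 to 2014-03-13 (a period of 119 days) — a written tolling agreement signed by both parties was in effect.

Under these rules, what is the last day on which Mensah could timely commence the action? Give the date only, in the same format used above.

2017-01-31

The claim accrued on 2011-10-04, the date of the act.
The untolled deadline — 5 years after 2011-10-04 — is 2016-10-04.
The written tolling agreement from 2013-11-14 to 2014-03-13 tolled the period for 119 days, extending the deadline to 2017-01-31.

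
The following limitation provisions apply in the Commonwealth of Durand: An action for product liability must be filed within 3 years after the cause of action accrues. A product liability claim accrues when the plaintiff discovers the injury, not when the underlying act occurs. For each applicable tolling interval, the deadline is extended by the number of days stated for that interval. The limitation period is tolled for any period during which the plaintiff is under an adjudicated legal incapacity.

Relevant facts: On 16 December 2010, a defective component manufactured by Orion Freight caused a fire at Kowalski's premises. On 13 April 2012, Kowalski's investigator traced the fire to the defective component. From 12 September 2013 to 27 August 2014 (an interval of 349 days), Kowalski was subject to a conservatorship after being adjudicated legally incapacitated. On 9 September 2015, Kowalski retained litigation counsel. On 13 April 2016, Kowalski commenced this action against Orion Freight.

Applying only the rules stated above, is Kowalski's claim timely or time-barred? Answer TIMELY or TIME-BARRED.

TIME-BARRED

Accrual is tied to discovery, so the period began on 13 April 2012 rather than on 16 December 2010 when the act occurred.
Adding the 3 years base period to 13 April 2012 gives a deadline of 13 April 2015, before any tolling.
The period was tolled for 349 days by the plaintiff's legal incapacity (12 September 2013 to 27 August 2014), pushing the deadline to 27 March 2016.
None of the other events listed affects the running of the period under the stated rules.
Kowalski filed on 13 April 2016, after the 27 March 2016 deadline, so the action is time-barred.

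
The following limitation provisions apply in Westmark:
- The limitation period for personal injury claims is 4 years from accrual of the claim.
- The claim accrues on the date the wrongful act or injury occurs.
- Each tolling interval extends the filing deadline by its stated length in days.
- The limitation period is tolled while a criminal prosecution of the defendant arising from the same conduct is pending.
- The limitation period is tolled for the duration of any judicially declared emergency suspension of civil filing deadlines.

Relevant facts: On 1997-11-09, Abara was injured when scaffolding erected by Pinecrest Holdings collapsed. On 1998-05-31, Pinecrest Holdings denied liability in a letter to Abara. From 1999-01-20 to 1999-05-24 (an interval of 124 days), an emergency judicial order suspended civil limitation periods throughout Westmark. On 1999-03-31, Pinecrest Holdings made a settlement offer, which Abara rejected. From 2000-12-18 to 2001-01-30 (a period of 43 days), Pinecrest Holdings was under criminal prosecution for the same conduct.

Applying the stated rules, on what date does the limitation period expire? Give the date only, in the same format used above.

The claim accrued on 1997-11-09, the date of the act.
4 years from 1997-11-09 is 2001-11-09.
The period was tolled for 124 days by the emergency suspension of filing deadlines (1999-01-20 to 1999-05-24), pushing the deadline to 2002-03-13.
The period was tolled for 43 days by the pending criminal prosecution (2000-12-18 to 2001-01-30), pushing the deadline to 2002-04-25.
None of the other events listed affects the running of the period under the stated rules.

2002-04-25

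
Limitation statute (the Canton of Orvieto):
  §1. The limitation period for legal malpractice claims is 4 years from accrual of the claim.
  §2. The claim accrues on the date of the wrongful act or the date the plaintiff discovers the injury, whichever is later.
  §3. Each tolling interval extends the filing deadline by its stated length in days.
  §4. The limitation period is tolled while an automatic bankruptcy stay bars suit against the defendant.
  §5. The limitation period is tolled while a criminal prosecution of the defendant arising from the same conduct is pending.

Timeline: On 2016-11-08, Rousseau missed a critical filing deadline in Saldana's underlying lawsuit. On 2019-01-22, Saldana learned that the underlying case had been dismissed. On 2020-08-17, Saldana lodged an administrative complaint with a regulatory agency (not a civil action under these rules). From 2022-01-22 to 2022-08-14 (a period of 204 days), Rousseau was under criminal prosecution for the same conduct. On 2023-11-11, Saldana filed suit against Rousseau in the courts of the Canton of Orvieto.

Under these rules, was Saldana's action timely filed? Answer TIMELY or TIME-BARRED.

TIME-BARRED

The claim accrued on 2019-01-22 — the later of the 2016-11-08 act and the 2019-01-22 discovery.
Adding the 4 years base period to 2019-01-22 gives a deadline of 2023-01-22, before any tolling.
The pending criminal prosecution from 2022-01-22 to 2022-08-14 tolled the period for 204 days, extending the deadline to 2023-08-14.
The other events in the timeline have no effect on the limitation period under the stated rules.
Filing on 2023-11-11 missed the 2023-08-14 deadline — the action is time-barred.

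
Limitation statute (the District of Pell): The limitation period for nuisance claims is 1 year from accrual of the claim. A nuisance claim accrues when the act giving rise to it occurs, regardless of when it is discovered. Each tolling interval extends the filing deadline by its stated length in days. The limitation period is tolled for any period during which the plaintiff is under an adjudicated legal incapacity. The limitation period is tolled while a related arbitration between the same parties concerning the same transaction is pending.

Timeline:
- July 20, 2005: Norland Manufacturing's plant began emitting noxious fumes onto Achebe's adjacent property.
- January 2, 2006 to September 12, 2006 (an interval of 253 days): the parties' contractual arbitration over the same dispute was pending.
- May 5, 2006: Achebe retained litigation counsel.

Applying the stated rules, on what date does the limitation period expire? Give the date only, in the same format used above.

The claim accrued on July 20, 2005, the date of the act.
Adding the 1 year base period to July 20, 2005 gives a deadline of July 20, 2006, before any tolling.
Because the pending related arbitration ran from January 2, 2006 to September 12, 2006, the deadline is extended by 253 days to March 30, 2007.
None of the other events listed affects the running of the period under the stated rules.

March 30, 2007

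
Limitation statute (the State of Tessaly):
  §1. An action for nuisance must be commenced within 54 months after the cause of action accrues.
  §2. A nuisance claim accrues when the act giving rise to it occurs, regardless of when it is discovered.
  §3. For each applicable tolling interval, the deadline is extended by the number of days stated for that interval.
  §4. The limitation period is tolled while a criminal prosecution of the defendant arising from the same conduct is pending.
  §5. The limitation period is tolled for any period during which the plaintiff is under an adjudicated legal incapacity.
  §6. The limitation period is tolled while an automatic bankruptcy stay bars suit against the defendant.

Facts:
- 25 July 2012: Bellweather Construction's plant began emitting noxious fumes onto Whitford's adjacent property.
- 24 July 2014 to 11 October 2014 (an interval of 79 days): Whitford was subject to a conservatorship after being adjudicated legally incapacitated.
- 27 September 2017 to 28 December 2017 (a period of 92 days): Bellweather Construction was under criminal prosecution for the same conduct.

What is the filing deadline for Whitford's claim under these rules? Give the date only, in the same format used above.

The limitation period began to run on 25 July 2012.
The untolled deadline — 54 months after 25 July 2012 — is 25 January 2017.
Because the plaintiff's legal incapacity ran from 24 July 2014 to 11 October 2014, the deadline is extended by 79 days to 14 April 2017.
The pending criminal prosecution starting 27 September 2017 came too late — the period had run on 14 April 2017 — and so does not extend the deadline.

14 April 2017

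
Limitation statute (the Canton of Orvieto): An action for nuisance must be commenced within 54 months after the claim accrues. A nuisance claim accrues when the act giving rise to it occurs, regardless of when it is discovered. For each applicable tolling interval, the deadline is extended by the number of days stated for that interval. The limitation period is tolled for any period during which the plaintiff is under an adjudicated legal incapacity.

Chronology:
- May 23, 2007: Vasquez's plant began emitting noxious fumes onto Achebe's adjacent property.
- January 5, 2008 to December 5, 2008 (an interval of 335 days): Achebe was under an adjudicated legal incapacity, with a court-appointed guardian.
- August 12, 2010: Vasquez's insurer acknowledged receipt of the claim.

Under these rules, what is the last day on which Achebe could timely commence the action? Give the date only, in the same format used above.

October 23, 2012

The claim accrued on May 23, 2007, when the wrongful act occurred.
Adding the 54 months base period to May 23, 2007 gives a deadline of November 23, 2011, before any tolling.
Because the plaintiff's legal incapacity ran from January 5, 2008 to December 5, 2008, the deadline is extended by 335 days to October 23, 2012.
The other events in the timeline have no effect on the limitation period under the stated rules.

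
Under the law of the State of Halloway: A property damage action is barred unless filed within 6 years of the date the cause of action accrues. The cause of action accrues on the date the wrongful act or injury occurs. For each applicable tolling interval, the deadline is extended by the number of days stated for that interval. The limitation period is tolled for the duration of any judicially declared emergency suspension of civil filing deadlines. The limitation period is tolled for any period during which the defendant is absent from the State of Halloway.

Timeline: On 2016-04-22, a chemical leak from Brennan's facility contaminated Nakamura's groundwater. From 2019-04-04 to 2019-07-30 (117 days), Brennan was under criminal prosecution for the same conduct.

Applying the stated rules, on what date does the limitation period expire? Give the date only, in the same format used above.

2022-04-22

The cause of action accrued on 2016-04-22, the date of the act.
6 years from 2016-04-22 is 2022-04-22.
Although a criminal prosecution ran from 2019-04-04 to 2019-07-30, the stated rules do not make that a tolling event, so it is disregarded.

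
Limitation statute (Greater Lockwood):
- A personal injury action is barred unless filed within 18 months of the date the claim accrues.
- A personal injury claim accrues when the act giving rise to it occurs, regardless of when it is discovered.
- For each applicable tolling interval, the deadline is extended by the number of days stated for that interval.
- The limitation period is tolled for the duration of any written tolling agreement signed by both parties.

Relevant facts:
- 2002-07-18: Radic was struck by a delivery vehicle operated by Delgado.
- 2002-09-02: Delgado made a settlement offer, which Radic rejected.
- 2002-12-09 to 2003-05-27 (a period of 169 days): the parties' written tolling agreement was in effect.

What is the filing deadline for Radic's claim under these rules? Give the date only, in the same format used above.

2004-07-05

The claim accrued on 2002-07-18, the date of the act.
The untolled deadline — 18 months after 2002-07-18 — is 2004-01-18.
Because the written tolling agreement ran from 2002-12-09 to 2003-05-27, the deadline is extended by 169 days to 2004-07-05.
Nothing else in the chronology tolls or restarts the period.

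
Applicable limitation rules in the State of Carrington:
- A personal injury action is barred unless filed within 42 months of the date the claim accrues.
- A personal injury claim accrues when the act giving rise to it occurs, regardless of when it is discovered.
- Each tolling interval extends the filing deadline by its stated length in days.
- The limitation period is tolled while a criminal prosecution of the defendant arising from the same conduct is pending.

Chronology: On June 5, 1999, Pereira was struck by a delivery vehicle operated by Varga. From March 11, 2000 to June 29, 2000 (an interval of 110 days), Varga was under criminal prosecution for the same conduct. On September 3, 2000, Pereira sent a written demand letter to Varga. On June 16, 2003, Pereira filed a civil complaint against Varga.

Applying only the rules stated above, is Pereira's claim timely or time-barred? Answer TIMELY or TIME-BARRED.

The claim accrued on June 5, 1999, the date of the act.
Adding the 42 months base period to June 5, 1999 gives a deadline of December 5, 2002, before any tolling.
The pending criminal prosecution from March 11, 2000 to June 29, 2000 tolled the period for 110 days, extending the deadline to March 25, 2003.
Nothing else in the chronology tolls or restarts the period.
The June 16, 2003 filing falls after the March 25, 2003 deadline; the claim is time-barred.

TIME-BARRED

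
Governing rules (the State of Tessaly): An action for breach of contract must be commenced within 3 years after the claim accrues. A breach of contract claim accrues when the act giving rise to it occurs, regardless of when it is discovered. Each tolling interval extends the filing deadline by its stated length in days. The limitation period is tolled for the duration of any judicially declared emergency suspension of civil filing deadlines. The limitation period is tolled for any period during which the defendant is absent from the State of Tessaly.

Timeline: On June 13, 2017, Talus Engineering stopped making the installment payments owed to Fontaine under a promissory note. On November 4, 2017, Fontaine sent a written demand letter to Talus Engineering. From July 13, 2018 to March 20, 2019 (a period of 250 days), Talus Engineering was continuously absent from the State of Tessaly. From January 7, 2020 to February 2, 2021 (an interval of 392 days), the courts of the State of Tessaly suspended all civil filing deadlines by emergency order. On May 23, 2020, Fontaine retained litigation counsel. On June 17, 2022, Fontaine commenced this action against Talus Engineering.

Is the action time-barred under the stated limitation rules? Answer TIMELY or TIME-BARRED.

TIME-BARRED

The limitation period began to run on June 13, 2017.
Adding the 3 years base period to June 13, 2017 gives a deadline of June 13, 2020, before any tolling.
The period was tolled for 250 days by the defendant's absence from the jurisdiction (July 13, 2018 to March 20, 2019), pushing the deadline to February 18, 2021.
The emergency suspension of filing deadlines from January 7, 2020 to February 2, 2021 tolled the period for 392 days, extending the deadline to March 17, 2022.
None of the other events listed affects the running of the period under the stated rules.
The June 17, 2022 filing falls after the March 17, 2022 deadline; the claim is time-barred.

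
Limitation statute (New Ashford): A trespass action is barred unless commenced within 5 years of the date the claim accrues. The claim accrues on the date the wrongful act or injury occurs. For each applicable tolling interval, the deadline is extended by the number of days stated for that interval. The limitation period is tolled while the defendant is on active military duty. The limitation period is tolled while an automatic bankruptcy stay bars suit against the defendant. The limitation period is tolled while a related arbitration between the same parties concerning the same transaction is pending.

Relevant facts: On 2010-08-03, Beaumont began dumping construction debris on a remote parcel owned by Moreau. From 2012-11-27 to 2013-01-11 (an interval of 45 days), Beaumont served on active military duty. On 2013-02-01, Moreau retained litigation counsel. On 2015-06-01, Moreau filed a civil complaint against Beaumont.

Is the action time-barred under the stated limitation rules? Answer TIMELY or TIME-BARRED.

TIMELY

The claim accrued on 2010-08-03, the date of the act.
The untolled deadline — 5 years after 2010-08-03 — is 2015-08-03.
Because the defendant's active military service ran from 2012-11-27 to 2013-01-11, the deadline is extended by 45 days to 2015-09-17.
None of the other events listed affects the running of the period under the stated rules.
The 2015-06-01 filing precedes the 2015-09-17 deadline; the claim is timely.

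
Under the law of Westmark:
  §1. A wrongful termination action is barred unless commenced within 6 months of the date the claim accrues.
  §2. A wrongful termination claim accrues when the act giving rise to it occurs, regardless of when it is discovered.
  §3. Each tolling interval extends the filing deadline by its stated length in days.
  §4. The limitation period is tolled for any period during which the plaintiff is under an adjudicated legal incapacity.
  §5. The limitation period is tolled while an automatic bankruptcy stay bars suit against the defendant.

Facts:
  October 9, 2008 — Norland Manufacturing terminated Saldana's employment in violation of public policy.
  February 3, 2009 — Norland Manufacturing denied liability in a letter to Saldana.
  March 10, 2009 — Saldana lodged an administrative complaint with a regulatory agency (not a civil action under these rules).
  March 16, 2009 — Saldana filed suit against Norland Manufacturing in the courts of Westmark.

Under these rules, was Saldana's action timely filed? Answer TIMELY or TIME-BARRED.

The claim accrued on October 9, 2008, when the wrongful act occurred.
6 months from October 9, 2008 is April 9, 2009.
None of the other events listed affects the running of the period under the stated rules.
Filing on March 16, 2009 beat the April 9, 2009 deadline — the action is timely.

TIMELY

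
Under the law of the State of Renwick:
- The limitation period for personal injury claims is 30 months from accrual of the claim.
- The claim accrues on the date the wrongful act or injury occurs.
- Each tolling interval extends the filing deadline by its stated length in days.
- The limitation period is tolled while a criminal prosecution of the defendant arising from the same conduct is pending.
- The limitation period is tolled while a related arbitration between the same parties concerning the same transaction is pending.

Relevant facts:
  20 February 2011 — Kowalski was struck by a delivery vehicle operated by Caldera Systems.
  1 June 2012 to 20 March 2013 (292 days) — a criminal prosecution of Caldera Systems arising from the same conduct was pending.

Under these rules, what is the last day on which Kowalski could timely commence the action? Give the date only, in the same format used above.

8 June 2014

The limitation period began to run on 20 February 2011.
The untolled deadline — 30 months after 20 February 2011 — is 20 August 2013.
The pending criminal prosecution from 1 June 2012 to 20 March 2013 tolled the period for 292 days, extending the deadline to 8 June 2014.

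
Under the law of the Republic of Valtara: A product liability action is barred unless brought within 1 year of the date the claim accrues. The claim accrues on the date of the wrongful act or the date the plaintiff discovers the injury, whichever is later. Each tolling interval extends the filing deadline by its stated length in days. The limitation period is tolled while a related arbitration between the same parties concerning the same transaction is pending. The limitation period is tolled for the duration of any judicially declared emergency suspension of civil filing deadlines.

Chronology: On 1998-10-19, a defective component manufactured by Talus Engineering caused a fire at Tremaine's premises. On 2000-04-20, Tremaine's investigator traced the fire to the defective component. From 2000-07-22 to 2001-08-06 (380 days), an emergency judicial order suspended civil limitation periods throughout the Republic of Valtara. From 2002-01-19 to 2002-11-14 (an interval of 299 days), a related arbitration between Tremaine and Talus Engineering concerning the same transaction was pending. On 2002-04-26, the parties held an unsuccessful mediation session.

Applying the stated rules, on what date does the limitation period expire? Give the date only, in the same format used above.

Because discovery on 2000-04-20 post-dates the 1998-10-19 act, accrual under the later-of rule falls on 2000-04-20.
Adding the 1 year base period to 2000-04-20 gives a deadline of 2001-04-20, before any tolling.
The period was tolled for 380 days by the emergency suspension of filing deadlines (2000-07-22 to 2001-08-06), pushing the deadline to 2002-05-05.
The period was tolled for 299 days by the pending related arbitration (2002-01-19 to 2002-11-14), pushing the deadline to 2003-02-28.
The other events in the timeline have no effect on the limitation period under the stated rules.

2003-02-28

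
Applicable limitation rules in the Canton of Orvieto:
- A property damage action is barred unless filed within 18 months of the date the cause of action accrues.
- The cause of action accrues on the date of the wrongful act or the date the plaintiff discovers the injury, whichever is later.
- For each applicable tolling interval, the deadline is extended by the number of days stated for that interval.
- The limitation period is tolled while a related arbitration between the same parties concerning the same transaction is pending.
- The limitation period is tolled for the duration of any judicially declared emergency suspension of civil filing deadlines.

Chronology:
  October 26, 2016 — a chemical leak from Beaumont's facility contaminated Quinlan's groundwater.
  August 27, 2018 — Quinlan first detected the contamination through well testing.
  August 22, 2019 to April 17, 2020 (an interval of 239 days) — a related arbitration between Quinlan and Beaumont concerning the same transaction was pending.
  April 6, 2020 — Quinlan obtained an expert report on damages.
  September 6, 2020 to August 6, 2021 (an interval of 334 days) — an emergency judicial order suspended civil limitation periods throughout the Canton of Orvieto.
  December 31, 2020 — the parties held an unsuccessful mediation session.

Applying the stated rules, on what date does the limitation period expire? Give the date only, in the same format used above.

September 22, 2021

Because discovery on August 27, 2018 post-dates the October 26, 2016 act, accrual under the later-of rule falls on August 27, 2018.
Adding the 18 months base period to August 27, 2018 gives a deadline of February 27, 2020, before any tolling.
The pending related arbitration from August 22, 2019 to April 17, 2020 tolled the period for 239 days, extending the deadline to October 23, 2020.
Because the emergency suspension of filing deadlines ran from September 6, 2020 to August 6, 2021, the deadline is extended by 334 days to September 22, 2021.
None of the other events listed affects the running of the period under the stated rules.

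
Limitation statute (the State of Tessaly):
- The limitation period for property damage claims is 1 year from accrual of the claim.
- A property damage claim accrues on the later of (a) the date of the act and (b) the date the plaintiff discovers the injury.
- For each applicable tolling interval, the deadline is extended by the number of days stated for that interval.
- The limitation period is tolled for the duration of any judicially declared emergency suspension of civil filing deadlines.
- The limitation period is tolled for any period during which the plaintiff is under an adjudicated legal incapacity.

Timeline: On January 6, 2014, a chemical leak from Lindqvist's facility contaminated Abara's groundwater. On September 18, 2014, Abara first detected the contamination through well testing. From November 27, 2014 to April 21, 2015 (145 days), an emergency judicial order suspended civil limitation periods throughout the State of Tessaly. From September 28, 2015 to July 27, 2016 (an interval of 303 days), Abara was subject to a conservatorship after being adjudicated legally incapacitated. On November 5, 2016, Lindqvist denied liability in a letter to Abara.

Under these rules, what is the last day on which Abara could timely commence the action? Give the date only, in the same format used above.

Taking the later of the act (January 6, 2014) and discovery (September 18, 2014), the claim accrued on September 18, 2014.
1 year from September 18, 2014 is September 18, 2015.
The emergency suspension of filing deadlines from November 27, 2014 to April 21, 2015 tolled the period for 145 days, extending the deadline to February 10, 2016.
The period was tolled for 303 days by the plaintiff's legal incapacity (September 28, 2015 to July 27, 2016), pushing the deadline to December 9, 2016.
Nothing else in the chronology tolls or restarts the period.

December 9, 2016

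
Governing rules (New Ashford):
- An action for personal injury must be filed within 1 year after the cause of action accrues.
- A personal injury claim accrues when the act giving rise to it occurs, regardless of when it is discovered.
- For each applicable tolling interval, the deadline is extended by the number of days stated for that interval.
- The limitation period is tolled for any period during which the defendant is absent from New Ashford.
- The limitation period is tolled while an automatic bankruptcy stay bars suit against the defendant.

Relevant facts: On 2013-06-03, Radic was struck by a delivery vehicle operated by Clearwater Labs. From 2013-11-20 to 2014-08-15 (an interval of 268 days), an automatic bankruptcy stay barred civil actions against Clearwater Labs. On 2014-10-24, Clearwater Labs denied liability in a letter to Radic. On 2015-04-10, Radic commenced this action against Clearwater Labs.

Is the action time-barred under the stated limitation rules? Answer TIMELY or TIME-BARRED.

TIME-BARRED

The limitation period began to run on 2013-06-03.
Adding the 1 year base period to 2013-06-03 gives a deadline of 2014-06-03, before any tolling.
Because the automatic bankruptcy stay ran from 2013-11-20 to 2014-08-15, the deadline is extended by 268 days to 2015-02-26.
Nothing else in the chronology tolls or restarts the period.
The 2015-04-10 filing falls after the 2015-02-26 deadline; the claim is time-barred.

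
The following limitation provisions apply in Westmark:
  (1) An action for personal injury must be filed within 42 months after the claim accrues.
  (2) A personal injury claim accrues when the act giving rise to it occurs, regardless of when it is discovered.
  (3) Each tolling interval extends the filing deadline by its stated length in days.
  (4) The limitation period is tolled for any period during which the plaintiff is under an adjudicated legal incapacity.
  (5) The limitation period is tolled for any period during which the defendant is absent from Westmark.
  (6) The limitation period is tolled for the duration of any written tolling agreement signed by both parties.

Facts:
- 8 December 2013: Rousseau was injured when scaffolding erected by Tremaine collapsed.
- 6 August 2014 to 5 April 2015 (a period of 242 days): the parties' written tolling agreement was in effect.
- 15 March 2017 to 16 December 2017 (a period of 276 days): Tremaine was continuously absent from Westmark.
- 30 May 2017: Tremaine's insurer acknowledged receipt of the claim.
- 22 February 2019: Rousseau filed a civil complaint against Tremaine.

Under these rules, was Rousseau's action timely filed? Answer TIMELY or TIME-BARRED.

TIME-BARRED

The claim accrued on 8 December 2013, when the wrongful act occurred.
The untolled deadline — 42 months after 8 December 2013 — is 8 June 2017.
The written tolling agreement from 6 August 2014 to 5 April 2015 tolled the period for 242 days, extending the deadline to 5 February 2018.
The period was tolled for 276 days by the defendant's absence from the jurisdiction (15 March 2017 to 16 December 2017), pushing the deadline to 8 November 2018.
The other events in the timeline have no effect on the limitation period under the stated rules.
Filing on 22 February 2019 missed the 8 November 2018 deadline — the action is time-barred.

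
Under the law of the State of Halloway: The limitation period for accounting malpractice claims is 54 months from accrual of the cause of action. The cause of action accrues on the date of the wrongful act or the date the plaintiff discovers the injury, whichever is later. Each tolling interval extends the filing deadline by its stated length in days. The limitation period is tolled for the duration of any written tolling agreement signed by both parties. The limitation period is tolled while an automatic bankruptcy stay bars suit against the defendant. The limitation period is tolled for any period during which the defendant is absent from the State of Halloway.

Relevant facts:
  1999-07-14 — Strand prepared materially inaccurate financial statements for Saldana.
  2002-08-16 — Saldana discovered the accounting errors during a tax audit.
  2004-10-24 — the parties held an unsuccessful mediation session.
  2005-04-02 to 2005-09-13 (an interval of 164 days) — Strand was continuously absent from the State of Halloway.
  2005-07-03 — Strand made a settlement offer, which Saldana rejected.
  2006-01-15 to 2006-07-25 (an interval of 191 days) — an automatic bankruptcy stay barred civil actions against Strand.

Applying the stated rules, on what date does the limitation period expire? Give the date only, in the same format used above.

Taking the later of the act (1999-07-14) and discovery (2002-08-16), the claim accrued on 2002-08-16.
Adding the 54 months base period to 2002-08-16 gives a deadline of 2007-02-16, before any tolling.
The defendant's absence from the jurisdiction from 2005-04-02 to 2005-09-13 tolled the period for 164 days, extending the deadline to 2007-07-30.
Because the automatic bankruptcy stay ran from 2006-01-15 to 2006-07-25, the deadline is extended by 191 days to 2008-02-06.
None of the other events listed affects the running of the period under the stated rules.

2008-02-06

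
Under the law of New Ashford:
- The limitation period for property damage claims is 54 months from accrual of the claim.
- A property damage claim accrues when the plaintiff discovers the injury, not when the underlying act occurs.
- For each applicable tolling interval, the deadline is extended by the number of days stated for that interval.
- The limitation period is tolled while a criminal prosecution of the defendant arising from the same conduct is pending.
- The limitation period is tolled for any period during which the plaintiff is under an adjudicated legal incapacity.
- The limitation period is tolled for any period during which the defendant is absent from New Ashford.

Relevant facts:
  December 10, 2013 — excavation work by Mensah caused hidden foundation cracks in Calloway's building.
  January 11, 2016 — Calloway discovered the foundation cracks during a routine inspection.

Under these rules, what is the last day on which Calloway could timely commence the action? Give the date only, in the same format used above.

The claim did not accrue until Calloway discovered the injury on January 11, 2016; the December 10, 2013 act date does not start the clock under the stated rule.
Adding the 54 months base period to January 11, 2016 gives a deadline of July 11, 2020, before any tolling.

July 11, 2020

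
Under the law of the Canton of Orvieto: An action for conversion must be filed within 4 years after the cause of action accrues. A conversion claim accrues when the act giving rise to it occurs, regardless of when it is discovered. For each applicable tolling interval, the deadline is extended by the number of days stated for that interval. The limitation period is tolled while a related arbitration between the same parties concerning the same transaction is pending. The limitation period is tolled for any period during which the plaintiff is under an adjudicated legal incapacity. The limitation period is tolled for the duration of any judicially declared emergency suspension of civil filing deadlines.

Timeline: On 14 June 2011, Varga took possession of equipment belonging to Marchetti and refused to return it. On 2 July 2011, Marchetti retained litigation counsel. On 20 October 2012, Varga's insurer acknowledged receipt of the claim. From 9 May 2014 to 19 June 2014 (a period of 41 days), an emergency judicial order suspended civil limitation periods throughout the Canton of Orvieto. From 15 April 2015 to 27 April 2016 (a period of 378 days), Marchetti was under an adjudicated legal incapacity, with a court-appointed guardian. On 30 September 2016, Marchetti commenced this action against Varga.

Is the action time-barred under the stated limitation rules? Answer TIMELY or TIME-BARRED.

TIME-BARRED

The limitation period began to run on 14 June 2011.
4 years from 14 June 2011 is 14 June 2015.
Because the emergency suspension of filing deadlines ran from 9 May 2014 to 19 June 2014, the deadline is extended by 41 days to 25 July 2015.
The plaintiff's legal incapacity from 15 April 2015 to 27 April 2016 tolled the period for 378 days, extending the deadline to 6 August 2016.
Nothing else in the chronology tolls or restarts the period.
Marchetti filed on 30 September 2016, after the 6 August 2016 deadline, so the action is time-barred.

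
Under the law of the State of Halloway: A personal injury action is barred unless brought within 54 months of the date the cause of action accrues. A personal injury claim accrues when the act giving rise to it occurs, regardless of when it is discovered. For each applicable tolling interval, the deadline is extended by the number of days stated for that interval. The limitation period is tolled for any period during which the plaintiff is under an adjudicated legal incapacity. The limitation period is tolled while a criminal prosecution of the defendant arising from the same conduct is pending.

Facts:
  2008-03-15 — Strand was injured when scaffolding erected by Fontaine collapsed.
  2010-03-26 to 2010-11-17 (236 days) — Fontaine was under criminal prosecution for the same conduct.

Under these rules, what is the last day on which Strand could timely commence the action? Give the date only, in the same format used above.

2013-05-09

The cause of action accrued on 2008-03-15, the date of the act.
54 months from 2008-03-15 is 2012-09-15.
Because the pending criminal prosecution ran from 2010-03-26 to 2010-11-17, the deadline is extended by 236 days to 2013-05-09.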